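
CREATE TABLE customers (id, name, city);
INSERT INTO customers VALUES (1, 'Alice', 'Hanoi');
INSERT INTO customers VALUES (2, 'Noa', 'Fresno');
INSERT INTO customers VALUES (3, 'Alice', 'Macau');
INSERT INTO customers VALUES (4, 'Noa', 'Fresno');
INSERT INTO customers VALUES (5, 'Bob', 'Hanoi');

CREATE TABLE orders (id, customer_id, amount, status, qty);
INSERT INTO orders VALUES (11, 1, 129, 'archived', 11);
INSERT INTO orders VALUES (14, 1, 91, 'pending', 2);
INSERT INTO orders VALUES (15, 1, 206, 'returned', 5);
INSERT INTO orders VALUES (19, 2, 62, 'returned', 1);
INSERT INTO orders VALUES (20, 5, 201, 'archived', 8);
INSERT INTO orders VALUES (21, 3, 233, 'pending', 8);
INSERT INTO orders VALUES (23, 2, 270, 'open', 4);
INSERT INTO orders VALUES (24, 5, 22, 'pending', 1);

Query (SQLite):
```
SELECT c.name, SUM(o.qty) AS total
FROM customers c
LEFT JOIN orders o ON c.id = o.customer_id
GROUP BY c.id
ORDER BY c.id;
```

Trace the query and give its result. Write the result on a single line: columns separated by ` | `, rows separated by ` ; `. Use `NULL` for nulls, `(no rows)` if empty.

Alice | 18 ; Noa | 5 ; Alice | 8 ; Noa | NULL ; Bob | 9

LEFT JOIN keeps every customers row; unmatched ones get NULL for orders columns.
Group by customers.id and compute SUM(o.qty). SUM over an all-NULL group is NULL.
  1: ids {11, 14, 15} → SUM(o.qty)=18
  2: ids {19, 23} → SUM(o.qty)=5
  3: ids {21} → SUM(o.qty)=8
  4: ids {—} → SUM(o.qty)=NULL
  5: ids {20, 24} → SUM(o.qty)=9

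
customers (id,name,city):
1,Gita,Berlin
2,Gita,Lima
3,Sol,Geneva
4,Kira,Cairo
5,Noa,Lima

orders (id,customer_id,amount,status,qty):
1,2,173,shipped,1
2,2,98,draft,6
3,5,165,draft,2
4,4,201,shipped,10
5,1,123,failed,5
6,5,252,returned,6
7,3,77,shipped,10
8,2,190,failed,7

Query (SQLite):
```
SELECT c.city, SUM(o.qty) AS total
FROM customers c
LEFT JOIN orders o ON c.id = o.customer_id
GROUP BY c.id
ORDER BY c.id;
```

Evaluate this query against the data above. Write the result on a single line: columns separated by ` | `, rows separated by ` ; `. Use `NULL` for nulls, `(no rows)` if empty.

Berlin | 5 ; Lima | 14 ; Geneva | 10 ; Cairo | 10 ; Lima | 8

LEFT JOIN keeps every customers row; unmatched ones get NULL for orders columns.
Group by customers.id and compute SUM(o.qty). SUM over an all-NULL group is NULL.
  1: ids {5} → SUM(o.qty)=5
  2: ids {1, 2, 8} → SUM(o.qty)=14
  3: ids {7} → SUM(o.qty)=10
  4: ids {4} → SUM(o.qty)=10
  5: ids {3, 6} → SUM(o.qty)=8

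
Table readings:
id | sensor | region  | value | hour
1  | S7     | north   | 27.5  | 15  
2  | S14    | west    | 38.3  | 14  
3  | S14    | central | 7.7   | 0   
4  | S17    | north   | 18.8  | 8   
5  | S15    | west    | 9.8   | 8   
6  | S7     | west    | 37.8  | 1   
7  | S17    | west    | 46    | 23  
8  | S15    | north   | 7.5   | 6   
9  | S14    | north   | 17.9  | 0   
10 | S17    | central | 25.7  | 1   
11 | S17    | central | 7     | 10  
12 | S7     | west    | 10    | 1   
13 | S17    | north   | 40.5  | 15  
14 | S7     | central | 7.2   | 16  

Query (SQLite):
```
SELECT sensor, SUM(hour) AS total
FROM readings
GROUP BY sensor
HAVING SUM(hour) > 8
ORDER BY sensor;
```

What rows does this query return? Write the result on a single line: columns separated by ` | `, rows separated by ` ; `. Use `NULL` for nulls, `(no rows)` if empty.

S14 | 14 ; S15 | 14 ; S17 | 57 ; S7 | 33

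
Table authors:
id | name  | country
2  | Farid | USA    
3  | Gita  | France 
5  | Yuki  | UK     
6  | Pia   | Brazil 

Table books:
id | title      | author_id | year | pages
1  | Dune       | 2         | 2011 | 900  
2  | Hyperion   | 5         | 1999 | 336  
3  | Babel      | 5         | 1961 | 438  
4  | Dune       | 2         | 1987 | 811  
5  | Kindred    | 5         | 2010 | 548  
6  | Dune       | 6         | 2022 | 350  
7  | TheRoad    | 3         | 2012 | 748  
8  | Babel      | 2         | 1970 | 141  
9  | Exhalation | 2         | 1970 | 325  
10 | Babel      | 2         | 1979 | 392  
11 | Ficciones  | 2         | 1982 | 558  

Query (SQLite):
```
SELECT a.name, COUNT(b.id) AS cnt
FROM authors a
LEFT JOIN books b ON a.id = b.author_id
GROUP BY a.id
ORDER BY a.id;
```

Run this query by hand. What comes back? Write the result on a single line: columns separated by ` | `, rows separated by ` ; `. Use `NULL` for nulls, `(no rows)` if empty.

Farid | 6 ; Gita | 1 ; Yuki | 3 ; Pia | 1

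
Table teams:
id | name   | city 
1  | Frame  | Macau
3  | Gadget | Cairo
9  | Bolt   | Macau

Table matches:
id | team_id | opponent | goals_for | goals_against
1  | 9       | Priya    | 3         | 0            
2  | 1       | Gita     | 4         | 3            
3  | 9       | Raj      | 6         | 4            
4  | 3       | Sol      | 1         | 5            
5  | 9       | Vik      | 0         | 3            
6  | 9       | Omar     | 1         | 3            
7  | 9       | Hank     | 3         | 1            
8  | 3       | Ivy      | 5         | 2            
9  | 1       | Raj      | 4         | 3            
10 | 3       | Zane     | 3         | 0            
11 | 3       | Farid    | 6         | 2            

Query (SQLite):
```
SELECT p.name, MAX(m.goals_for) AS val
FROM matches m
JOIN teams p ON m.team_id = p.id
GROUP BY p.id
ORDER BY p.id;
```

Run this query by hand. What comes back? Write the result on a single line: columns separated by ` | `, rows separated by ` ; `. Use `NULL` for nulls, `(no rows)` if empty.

Frame | 4 ; Gadget | 6 ; Bolt | 6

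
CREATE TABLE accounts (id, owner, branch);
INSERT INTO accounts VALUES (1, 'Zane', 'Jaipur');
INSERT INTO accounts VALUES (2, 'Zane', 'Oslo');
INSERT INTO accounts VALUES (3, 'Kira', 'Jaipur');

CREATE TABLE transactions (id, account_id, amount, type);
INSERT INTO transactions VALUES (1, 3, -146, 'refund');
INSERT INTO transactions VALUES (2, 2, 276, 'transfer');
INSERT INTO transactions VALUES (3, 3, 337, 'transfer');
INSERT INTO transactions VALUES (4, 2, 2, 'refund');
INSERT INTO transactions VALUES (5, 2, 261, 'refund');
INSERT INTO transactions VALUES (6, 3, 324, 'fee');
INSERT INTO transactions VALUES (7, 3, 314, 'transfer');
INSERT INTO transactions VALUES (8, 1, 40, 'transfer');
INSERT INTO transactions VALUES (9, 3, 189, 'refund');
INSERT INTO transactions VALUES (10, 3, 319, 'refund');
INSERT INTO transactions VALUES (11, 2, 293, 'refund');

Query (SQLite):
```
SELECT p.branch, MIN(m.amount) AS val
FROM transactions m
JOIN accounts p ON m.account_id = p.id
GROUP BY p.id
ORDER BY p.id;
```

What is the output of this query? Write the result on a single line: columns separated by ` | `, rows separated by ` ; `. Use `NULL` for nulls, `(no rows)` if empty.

Jaipur | 40 ; Oslo | 2 ; Jaipur | -146

Join each transactions row to its accounts via account_id.
Group joined rows by accounts.id; compute MIN(m.amount) per group.
  1: ids {8} → MIN(m.amount)=40
  2: ids {2, 4, 5, 11} → MIN(m.amount)=2
  3: ids {1, 3, 6, 7, 9, 10} → MIN(m.amount)=-146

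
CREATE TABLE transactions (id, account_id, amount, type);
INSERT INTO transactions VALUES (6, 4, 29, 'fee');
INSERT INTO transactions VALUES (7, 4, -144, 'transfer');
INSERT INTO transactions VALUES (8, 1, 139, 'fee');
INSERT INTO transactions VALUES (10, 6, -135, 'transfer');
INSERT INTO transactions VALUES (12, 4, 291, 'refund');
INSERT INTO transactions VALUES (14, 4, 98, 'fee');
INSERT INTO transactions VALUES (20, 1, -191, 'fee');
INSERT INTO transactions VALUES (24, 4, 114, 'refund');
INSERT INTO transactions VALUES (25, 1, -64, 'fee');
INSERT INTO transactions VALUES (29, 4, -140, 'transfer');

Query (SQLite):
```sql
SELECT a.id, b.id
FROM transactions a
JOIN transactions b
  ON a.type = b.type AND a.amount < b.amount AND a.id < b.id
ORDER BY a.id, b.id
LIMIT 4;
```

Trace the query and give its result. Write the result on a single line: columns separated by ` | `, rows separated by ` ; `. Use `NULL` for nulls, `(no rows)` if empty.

6 | 8 ; 6 | 14 ; 7 | 10 ; 7 | 29

Pairs (a,b) with same type, a.amount < b.amount, a.id < b.id.
type groups: fee:{6,8,14,20,25} refund:{12,24} transfer:{7,10,29}
Ordered by (a.id, b.id); first 4.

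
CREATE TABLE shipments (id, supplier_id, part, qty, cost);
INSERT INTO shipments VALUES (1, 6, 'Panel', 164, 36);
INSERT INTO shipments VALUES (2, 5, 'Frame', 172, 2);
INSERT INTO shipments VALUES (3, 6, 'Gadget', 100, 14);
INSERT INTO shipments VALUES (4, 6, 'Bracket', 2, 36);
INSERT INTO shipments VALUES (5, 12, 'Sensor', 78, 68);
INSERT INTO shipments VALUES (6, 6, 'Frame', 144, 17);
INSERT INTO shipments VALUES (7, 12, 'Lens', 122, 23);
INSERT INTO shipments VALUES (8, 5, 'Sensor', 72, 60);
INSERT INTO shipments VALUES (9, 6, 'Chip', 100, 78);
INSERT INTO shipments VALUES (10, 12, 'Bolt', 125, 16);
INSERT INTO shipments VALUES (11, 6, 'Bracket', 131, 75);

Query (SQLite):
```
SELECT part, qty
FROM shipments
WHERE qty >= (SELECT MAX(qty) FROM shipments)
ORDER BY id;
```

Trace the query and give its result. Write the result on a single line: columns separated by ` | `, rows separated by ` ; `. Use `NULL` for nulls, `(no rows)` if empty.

Frame | 172

Scalar subquery: MAX(qty) over all shipments rows = 172.
Keep rows where qty >= that value.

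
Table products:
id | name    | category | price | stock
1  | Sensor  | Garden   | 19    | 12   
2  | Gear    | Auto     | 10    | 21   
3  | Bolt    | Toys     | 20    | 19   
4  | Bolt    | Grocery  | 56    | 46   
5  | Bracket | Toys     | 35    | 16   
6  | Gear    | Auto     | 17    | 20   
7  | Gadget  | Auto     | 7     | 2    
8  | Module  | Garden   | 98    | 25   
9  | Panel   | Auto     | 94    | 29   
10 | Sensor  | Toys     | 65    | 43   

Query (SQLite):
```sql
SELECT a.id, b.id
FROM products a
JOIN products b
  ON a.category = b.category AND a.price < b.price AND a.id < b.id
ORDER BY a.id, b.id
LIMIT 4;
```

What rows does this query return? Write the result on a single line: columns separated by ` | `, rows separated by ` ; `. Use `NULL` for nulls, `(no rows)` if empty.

Pairs (a,b) with same category, a.price < b.price, a.id < b.id.
category groups: Auto:{2,6,7,9} Garden:{1,8} Grocery:{4} Toys:{3,5,10}
Ordered by (a.id, b.id); first 4.

1 | 8 ; 2 | 6 ; 2 | 9 ; 3 | 5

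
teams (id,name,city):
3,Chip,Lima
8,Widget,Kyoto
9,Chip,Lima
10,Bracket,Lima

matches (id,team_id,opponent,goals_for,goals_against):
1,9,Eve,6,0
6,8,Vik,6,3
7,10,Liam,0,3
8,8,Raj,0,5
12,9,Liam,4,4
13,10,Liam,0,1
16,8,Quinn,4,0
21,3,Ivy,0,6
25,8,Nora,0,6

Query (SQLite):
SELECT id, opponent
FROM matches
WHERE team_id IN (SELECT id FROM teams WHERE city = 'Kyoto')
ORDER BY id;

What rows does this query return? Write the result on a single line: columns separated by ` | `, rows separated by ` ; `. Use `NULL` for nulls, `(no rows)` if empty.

Inner query: teams.id where city = 'Kyoto'.
Outer: keep matches rows whose team_id is in that set.
Inner query → {8}

6 | Vik ; 8 | Raj ; 16 | Quinn ; 25 | Nora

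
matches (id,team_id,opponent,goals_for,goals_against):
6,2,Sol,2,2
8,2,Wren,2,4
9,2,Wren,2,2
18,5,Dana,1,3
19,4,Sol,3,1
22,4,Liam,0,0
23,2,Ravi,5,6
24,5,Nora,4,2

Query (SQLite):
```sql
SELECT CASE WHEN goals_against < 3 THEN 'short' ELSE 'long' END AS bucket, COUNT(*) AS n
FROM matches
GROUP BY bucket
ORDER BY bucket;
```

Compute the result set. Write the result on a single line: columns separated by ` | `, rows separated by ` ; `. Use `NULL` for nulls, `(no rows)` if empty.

Bucket rows by goals_against < 3 → 'short' else 'long'; count each bucket.

long | 3 ; short | 5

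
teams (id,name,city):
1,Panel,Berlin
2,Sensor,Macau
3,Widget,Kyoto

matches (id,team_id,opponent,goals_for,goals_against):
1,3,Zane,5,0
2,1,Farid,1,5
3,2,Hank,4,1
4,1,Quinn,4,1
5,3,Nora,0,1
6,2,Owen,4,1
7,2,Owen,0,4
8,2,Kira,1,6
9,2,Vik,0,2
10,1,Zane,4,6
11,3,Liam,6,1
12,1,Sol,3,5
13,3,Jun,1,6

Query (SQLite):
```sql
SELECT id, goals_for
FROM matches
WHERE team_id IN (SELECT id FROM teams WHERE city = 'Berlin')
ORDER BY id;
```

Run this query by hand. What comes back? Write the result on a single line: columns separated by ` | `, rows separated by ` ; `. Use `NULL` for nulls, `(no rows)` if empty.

2 | 1 ; 4 | 4 ; 10 | 4 ; 12 | 3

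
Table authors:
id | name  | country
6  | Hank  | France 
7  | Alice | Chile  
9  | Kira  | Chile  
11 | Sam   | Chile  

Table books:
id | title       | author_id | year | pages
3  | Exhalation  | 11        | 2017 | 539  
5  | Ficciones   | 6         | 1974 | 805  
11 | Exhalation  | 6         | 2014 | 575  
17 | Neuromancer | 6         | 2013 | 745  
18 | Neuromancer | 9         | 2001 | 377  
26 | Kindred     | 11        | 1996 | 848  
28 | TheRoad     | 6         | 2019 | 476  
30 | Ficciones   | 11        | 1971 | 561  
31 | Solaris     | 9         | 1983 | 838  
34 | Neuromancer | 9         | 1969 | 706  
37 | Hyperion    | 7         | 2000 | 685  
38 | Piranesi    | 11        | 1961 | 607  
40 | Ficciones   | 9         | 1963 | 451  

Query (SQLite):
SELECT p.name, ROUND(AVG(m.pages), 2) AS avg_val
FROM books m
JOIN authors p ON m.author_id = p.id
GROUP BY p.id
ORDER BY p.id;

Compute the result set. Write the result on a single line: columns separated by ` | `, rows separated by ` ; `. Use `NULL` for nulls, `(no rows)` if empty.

Hank | 650.25 ; Alice | 685 ; Kira | 593 ; Sam | 638.75

Join each books row to its authors via author_id.
Group joined rows by authors.id; compute ROUND(AVG(m.pages), 2) per group.
  6: ids {5, 11, 17, 28} → ROUND(AVG(m.pages), 2)=650.25
  7: ids {37} → ROUND(AVG(m.pages), 2)=685
  9: ids {18, 31, 34, 40} → ROUND(AVG(m.pages), 2)=593
  11: ids {3, 26, 30, 38} → ROUND(AVG(m.pages), 2)=638.75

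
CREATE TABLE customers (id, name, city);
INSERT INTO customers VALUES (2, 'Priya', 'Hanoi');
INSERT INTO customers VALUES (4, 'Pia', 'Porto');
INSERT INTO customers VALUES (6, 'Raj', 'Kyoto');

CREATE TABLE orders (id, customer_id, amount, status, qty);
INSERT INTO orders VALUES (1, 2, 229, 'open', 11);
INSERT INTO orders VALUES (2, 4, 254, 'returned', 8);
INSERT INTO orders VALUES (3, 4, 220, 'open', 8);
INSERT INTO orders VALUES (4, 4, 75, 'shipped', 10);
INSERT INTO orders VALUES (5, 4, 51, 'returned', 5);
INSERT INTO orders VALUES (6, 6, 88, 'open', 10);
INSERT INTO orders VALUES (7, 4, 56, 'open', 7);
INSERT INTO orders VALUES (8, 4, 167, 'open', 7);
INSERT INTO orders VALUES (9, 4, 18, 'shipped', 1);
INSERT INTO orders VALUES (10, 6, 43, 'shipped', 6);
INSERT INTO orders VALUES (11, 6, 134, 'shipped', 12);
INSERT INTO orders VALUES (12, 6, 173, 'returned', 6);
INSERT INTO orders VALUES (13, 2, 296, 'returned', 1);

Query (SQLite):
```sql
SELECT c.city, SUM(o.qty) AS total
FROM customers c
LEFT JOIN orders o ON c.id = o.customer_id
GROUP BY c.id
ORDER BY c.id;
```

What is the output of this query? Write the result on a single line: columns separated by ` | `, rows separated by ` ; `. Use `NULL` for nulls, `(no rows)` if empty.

Hanoi | 12 ; Porto | 46 ; Kyoto | 34

LEFT JOIN keeps every customers row; unmatched ones get NULL for orders columns.
Group by customers.id and compute SUM(o.qty). SUM over an all-NULL group is NULL.
  2: ids {1, 13} → SUM(o.qty)=12
  4: ids {2, 3, 4, 5, 7, 8, 9} → SUM(o.qty)=46
  6: ids {6, 10, 11, 12} → SUM(o.qty)=34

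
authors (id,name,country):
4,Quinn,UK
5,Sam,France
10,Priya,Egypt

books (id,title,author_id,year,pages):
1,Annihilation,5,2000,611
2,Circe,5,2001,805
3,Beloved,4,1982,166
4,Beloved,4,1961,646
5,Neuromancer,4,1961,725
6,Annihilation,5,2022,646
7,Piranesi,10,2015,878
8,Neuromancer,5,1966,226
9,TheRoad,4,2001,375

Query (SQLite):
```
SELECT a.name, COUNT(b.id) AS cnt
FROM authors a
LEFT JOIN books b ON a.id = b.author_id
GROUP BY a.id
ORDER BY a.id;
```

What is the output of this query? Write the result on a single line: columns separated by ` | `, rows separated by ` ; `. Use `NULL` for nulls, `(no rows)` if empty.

Quinn | 4 ; Sam | 4 ; Priya | 1

LEFT JOIN keeps every authors row; unmatched ones get NULL for books columns.
Group by authors.id and compute COUNT(b.id). COUNT(col) of an all-NULL group is 0.
  4: ids {3, 4, 5, 9} → COUNT(b.id)=4
  5: ids {1, 2, 6, 8} → COUNT(b.id)=4
  10: ids {7} → COUNT(b.id)=1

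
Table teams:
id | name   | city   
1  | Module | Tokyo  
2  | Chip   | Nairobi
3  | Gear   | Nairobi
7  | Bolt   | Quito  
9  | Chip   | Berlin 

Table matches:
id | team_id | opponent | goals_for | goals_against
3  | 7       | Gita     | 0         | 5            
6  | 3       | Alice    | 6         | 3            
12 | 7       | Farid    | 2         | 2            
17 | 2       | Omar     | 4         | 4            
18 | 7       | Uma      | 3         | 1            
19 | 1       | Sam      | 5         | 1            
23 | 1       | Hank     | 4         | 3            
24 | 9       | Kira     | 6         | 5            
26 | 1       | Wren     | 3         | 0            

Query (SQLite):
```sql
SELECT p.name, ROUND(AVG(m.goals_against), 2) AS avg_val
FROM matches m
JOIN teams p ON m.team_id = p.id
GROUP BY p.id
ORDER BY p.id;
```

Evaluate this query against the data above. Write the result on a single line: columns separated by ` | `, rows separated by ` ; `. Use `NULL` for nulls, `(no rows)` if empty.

Module | 1.33 ; Chip | 4 ; Gear | 3 ; Bolt | 2.67 ; Chip | 5

Join each matches row to its teams via team_id.
Group joined rows by teams.id; compute ROUND(AVG(m.goals_against), 2) per group.
  1: ids {19, 23, 26} → ROUND(AVG(m.goals_against), 2)=1.33
  2: ids {17} → ROUND(AVG(m.goals_against), 2)=4
  3: ids {6} → ROUND(AVG(m.goals_against), 2)=3
  7: ids {3, 12, 18} → ROUND(AVG(m.goals_against), 2)=2.67
  9: ids {24} → ROUND(AVG(m.goals_against), 2)=5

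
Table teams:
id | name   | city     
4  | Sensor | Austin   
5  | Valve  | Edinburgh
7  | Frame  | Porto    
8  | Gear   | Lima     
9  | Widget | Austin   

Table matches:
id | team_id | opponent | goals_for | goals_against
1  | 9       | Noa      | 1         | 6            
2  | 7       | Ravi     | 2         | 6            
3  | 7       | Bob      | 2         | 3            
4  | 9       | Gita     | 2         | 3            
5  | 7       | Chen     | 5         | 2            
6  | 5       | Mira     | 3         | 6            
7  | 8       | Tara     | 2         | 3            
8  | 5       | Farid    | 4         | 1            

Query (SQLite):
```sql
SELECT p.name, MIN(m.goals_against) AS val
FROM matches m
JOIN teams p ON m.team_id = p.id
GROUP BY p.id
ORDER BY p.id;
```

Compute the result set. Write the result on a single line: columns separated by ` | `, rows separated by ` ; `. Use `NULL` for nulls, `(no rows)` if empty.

Valve | 1 ; Frame | 2 ; Gear | 3 ; Widget | 3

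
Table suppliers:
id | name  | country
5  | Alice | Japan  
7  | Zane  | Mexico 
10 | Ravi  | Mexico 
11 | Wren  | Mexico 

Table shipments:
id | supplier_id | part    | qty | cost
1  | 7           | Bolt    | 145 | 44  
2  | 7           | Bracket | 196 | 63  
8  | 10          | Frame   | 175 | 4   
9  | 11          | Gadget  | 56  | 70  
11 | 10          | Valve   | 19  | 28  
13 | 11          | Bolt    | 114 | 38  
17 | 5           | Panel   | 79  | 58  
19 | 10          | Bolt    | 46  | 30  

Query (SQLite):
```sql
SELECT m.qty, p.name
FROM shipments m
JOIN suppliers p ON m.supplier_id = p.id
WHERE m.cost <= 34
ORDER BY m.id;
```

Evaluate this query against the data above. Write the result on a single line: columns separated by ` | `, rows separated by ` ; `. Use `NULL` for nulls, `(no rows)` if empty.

175 | Ravi ; 19 | Ravi ; 46 | Ravi

Each shipments row matches the suppliers row where supplier_id = suppliers.id.
Then keep rows with m.cost <= 34.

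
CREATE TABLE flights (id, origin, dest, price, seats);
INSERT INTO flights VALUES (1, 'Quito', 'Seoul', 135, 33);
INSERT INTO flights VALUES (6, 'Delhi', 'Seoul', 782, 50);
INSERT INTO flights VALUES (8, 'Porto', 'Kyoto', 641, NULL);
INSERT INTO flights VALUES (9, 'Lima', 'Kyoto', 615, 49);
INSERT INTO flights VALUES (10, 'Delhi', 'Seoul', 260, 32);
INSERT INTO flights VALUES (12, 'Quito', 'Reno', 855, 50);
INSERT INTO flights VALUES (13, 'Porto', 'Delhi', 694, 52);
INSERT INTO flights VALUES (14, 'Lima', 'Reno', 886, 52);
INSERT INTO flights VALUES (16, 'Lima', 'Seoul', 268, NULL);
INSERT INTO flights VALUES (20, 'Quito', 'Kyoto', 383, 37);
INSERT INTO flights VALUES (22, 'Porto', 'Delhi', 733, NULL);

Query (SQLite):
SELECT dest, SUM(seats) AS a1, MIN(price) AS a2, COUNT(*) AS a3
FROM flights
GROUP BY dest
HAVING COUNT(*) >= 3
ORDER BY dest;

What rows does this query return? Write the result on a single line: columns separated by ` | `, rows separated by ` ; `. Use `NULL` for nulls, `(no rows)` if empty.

Group flights by dest.
Per group compute: SUM(seats), MIN(price), COUNT(*).
HAVING: drop groups with fewer than 3 rows.
  Delhi: ids {13, 22} → SUM(seats)=52, MIN(price)=694, COUNT(*)=2
  Kyoto: ids {8, 9, 20} → SUM(seats)=86, MIN(price)=383, COUNT(*)=3
  Reno: ids {12, 14} → SUM(seats)=102, MIN(price)=855, COUNT(*)=2
  Seoul: ids {1, 6, 10, 16} → SUM(seats)=115, MIN(price)=135, COUNT(*)=4

Kyoto | 86 | 383 | 3 ; Seoul | 115 | 135 | 4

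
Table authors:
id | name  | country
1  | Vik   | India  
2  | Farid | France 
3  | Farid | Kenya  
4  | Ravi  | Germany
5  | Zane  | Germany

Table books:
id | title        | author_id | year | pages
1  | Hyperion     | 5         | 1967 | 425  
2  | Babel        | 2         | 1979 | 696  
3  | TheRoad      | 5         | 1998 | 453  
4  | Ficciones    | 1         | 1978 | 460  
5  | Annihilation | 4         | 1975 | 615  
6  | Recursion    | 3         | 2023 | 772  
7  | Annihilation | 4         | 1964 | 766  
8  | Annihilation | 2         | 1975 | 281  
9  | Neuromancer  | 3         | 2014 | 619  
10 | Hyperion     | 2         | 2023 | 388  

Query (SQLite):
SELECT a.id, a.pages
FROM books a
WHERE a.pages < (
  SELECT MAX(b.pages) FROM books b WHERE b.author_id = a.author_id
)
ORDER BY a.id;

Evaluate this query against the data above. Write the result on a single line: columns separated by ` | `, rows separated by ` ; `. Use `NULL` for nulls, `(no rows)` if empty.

For each books row a, compute MAX(pages) over rows sharing a.author_id.
Keep row a if a.pages < that per-group MAX.
  author_id=1: MAX(pages) = 460
  author_id=2: MAX(pages) = 696
  author_id=3: MAX(pages) = 772
  author_id=4: MAX(pages) = 766
  author_id=5: MAX(pages) = 453

1 | 425 ; 5 | 615 ; 8 | 281 ; 9 | 619 ; 10 | 388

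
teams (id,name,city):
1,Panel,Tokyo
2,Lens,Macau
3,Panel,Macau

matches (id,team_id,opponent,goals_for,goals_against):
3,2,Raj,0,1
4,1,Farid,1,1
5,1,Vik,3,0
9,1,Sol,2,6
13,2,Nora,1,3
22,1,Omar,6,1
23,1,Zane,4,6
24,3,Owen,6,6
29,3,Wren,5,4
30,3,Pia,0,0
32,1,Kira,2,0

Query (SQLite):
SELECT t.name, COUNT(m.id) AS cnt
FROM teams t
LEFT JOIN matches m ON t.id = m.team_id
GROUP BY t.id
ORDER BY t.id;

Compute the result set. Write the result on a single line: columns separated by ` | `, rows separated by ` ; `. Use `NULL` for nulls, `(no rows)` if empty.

LEFT JOIN keeps every teams row; unmatched ones get NULL for matches columns.
Group by teams.id and compute COUNT(m.id). COUNT(col) of an all-NULL group is 0.
  1: ids {4, 5, 9, 22, 23, 32} → COUNT(m.id)=6
  2: ids {3, 13} → COUNT(m.id)=2
  3: ids {24, 29, 30} → COUNT(m.id)=3

Panel | 6 ; Lens | 2 ; Panel | 3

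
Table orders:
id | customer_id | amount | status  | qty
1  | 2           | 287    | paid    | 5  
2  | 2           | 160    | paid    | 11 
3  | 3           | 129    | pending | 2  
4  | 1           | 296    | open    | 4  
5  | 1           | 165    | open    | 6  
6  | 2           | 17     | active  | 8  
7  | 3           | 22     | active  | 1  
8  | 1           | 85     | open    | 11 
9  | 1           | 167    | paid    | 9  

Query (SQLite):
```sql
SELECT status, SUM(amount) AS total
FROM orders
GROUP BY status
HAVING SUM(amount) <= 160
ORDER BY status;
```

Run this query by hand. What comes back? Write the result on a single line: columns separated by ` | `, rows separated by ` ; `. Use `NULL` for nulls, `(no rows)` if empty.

active | 39 ; pending | 129

Partition orders by status; compute SUM(amount) within each group.
HAVING: keep groups where SUM(amount) <= 160.
  active: ids {6, 7} → SUM(amount)=39
  open: ids {4, 5, 8} → SUM(amount)=546
  paid: ids {1, 2, 9} → SUM(amount)=614
  pending: ids {3} → SUM(amount)=129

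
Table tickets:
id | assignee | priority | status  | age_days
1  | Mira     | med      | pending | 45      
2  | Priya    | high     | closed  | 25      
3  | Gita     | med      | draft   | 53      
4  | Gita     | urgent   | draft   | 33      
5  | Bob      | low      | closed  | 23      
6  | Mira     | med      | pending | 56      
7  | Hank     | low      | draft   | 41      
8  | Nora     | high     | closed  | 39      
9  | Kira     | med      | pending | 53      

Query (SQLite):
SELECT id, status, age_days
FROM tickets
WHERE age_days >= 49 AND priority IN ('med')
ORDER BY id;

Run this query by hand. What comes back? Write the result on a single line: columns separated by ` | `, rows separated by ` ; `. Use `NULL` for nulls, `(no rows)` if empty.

3 | draft | 53 ; 6 | pending | 56 ; 9 | pending | 53

age_days >= 49: ids {3, 6, 9}
priority IN ('med'): ids {1, 3, 6, 9}
Combine with AND.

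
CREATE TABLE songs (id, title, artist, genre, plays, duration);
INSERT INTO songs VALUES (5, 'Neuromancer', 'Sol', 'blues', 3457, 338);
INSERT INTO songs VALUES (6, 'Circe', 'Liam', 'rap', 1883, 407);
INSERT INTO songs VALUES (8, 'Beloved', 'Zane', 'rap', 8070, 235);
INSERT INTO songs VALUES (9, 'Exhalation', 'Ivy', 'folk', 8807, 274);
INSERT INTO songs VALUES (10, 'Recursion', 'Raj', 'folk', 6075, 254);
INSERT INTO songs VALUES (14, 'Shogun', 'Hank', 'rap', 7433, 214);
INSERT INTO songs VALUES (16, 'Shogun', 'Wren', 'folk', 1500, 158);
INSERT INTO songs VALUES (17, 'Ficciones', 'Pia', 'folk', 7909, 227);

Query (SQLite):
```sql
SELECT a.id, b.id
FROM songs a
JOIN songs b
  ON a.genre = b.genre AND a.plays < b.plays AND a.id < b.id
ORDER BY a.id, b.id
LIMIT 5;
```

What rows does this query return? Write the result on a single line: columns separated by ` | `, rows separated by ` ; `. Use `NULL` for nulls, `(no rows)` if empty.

Pairs (a,b) with same genre, a.plays < b.plays, a.id < b.id.
genre groups: blues:{5} folk:{9,10,16,17} rap:{6,8,14}
Ordered by (a.id, b.id); first 5.

6 | 8 ; 6 | 14 ; 10 | 17 ; 16 | 17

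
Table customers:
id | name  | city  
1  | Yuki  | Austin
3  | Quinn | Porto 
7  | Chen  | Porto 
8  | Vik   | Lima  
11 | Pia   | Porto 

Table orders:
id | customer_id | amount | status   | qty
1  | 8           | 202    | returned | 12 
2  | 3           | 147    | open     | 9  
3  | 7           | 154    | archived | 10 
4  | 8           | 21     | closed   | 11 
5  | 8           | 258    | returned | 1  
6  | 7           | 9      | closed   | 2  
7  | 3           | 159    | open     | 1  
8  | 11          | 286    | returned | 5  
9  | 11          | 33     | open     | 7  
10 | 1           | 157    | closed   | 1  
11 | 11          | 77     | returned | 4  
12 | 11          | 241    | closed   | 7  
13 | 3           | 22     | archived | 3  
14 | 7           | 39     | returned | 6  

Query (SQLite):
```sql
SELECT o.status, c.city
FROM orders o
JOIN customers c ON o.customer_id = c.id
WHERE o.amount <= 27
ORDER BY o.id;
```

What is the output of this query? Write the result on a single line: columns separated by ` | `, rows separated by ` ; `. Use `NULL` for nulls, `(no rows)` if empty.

Each orders row matches the customers row where customer_id = customers.id.
Then keep rows with o.amount <= 27.

closed | Lima ; closed | Porto ; archived | Porto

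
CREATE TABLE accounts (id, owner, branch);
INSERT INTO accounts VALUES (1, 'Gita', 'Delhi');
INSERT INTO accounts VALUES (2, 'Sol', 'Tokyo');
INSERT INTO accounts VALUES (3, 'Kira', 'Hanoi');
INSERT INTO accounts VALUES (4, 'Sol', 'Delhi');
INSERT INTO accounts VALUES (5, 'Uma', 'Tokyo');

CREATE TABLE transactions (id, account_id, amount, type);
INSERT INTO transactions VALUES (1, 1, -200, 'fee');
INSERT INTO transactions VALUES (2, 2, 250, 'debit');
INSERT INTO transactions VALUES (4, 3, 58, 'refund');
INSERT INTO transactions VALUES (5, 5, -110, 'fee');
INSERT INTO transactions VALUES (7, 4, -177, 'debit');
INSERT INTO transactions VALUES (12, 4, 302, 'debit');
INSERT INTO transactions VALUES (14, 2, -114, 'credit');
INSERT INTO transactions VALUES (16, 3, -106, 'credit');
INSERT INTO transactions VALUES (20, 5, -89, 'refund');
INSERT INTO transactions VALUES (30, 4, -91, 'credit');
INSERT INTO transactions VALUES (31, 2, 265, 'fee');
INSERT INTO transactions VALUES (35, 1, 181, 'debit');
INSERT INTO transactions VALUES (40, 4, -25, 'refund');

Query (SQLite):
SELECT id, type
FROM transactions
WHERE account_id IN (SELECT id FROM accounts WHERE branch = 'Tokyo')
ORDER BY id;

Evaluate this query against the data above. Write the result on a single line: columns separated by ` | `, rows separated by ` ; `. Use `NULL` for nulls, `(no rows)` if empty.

2 | debit ; 5 | fee ; 14 | credit ; 20 | refund ; 31 | fee

Inner query: accounts.id where branch = 'Tokyo'.
Outer: keep transactions rows whose account_id is in that set.
Inner query → {2, 5}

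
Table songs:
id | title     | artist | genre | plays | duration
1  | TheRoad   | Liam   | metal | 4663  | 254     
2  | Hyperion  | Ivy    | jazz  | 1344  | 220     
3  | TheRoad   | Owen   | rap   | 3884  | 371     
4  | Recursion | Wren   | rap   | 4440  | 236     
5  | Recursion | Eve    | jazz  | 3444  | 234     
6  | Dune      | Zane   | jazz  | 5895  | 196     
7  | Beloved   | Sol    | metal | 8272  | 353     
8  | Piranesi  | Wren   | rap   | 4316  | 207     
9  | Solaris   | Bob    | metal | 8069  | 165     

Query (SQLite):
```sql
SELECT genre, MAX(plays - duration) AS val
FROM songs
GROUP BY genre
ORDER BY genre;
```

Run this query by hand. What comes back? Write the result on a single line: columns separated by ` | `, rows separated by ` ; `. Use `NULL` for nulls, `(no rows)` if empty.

For each row compute plays - duration.
Group by genre; take MAX of the expression per group.
  jazz: ids {2, 5, 6} → MAX(plays - duration)=5699
  metal: ids {1, 7, 9} → MAX(plays - duration)=7919
  rap: ids {3, 4, 8} → MAX(plays - duration)=4204

jazz | 5699 ; metal | 7919 ; rap | 4204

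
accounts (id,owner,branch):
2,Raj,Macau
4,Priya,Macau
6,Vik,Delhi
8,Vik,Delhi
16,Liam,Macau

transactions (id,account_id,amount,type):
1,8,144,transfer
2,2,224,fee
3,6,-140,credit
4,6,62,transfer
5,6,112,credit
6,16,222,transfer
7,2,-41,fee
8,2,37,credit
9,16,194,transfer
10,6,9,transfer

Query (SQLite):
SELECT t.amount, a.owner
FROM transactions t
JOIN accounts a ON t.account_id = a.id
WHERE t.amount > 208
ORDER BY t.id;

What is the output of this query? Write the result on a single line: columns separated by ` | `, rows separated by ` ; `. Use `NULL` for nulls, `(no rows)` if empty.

Each transactions row matches the accounts row where account_id = accounts.id.
Then keep rows with t.amount > 208.

224 | Raj ; 222 | Liam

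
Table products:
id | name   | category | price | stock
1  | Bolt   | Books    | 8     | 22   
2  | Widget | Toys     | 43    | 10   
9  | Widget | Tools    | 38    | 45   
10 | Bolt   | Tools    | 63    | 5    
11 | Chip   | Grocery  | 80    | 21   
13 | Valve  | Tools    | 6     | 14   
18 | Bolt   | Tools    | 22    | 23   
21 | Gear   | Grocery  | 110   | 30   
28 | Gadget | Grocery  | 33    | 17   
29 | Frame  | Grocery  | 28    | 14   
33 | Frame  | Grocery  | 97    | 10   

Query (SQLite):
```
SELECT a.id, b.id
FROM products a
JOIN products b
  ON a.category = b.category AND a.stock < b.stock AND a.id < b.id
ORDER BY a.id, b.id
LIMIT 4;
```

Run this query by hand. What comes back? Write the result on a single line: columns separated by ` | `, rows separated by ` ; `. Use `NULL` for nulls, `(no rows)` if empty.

10 | 13 ; 10 | 18 ; 11 | 21 ; 13 | 18

Pairs (a,b) with same category, a.stock < b.stock, a.id < b.id.
category groups: Books:{1} Grocery:{11,21,28,29,33} Tools:{9,10,13,18} Toys:{2}
Ordered by (a.id, b.id); first 4.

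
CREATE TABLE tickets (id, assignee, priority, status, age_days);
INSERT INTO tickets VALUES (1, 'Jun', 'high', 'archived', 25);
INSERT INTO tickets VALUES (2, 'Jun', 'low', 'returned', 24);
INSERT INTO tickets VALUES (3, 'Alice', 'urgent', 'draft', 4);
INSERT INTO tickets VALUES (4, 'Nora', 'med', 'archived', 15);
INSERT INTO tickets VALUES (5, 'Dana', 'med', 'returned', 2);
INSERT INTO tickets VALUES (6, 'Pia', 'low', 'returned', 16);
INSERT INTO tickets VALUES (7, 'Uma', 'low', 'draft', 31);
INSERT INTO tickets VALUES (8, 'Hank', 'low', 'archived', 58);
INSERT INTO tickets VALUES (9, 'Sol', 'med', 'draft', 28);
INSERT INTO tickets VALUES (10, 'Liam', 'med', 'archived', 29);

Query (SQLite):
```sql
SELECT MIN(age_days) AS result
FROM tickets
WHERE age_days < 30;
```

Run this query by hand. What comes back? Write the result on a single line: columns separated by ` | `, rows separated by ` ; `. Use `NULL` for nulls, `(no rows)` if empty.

Rows where age_days < 30 → age_days values: [25, 24, 4, 15, 2, 16, 28, 29].
MIN of non-NULL values = 2.

2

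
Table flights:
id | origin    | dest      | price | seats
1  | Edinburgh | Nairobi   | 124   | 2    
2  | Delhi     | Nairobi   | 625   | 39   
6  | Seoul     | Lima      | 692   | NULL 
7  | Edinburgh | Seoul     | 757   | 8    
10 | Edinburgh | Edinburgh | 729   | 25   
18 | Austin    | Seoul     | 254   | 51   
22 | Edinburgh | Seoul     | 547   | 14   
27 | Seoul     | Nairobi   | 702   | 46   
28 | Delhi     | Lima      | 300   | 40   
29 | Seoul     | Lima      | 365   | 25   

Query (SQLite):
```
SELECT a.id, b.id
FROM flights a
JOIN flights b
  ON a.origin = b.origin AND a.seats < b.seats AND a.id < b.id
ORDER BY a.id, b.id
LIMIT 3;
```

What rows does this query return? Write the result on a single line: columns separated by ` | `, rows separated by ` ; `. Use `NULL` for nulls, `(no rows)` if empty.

Pairs (a,b) with same origin, a.seats < b.seats, a.id < b.id.
origin groups: Austin:{18} Delhi:{2,28} Edinburgh:{1,7,10,22} Seoul:{6,27,29}
Ordered by (a.id, b.id); first 3.

1 | 7 ; 1 | 10 ; 1 | 22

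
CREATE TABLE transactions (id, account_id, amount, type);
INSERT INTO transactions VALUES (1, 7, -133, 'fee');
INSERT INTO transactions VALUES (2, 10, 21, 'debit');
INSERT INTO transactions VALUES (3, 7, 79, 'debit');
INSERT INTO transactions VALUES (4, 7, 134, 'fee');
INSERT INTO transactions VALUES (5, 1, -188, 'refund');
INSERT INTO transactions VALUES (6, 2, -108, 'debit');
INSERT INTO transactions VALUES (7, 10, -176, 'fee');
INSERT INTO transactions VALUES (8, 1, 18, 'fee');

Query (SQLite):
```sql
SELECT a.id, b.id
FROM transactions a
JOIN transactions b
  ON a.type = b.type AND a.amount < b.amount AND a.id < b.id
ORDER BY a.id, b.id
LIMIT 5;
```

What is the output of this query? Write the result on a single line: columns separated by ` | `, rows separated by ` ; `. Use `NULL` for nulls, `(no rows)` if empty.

1 | 4 ; 1 | 8 ; 2 | 3 ; 7 | 8

Pairs (a,b) with same type, a.amount < b.amount, a.id < b.id.
type groups: debit:{2,3,6} fee:{1,4,7,8} refund:{5}
Ordered by (a.id, b.id); first 5.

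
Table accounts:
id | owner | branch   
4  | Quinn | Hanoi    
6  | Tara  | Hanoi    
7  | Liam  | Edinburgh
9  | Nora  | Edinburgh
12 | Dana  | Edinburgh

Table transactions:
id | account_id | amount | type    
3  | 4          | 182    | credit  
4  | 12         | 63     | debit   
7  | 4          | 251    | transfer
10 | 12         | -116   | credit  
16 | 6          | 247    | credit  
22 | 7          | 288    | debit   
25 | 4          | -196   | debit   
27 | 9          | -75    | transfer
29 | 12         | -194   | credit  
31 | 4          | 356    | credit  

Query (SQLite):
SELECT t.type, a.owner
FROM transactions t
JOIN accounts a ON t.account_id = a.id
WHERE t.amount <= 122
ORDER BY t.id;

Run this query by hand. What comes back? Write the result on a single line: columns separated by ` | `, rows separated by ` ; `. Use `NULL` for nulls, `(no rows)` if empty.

debit | Dana ; credit | Dana ; debit | Quinn ; transfer | Nora ; credit | Dana

Each transactions row matches the accounts row where account_id = accounts.id.
Then keep rows with t.amount <= 122.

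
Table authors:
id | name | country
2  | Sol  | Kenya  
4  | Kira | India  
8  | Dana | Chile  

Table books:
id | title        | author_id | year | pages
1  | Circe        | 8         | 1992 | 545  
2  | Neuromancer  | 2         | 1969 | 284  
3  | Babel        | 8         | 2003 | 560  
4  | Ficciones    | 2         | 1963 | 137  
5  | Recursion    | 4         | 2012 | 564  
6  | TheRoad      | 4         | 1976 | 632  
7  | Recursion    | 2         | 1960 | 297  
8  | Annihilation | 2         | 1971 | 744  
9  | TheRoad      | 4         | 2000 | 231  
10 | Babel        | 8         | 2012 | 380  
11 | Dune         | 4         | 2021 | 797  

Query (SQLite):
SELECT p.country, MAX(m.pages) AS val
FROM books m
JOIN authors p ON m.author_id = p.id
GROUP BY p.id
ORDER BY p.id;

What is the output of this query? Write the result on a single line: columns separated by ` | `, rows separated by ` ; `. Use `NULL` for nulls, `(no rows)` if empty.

Join each books row to its authors via author_id.
Group joined rows by authors.id; compute MAX(m.pages) per group.
  2: ids {2, 4, 7, 8} → MAX(m.pages)=744
  4: ids {5, 6, 9, 11} → MAX(m.pages)=797
  8: ids {1, 3, 10} → MAX(m.pages)=560

Kenya | 744 ; India | 797 ; Chile | 560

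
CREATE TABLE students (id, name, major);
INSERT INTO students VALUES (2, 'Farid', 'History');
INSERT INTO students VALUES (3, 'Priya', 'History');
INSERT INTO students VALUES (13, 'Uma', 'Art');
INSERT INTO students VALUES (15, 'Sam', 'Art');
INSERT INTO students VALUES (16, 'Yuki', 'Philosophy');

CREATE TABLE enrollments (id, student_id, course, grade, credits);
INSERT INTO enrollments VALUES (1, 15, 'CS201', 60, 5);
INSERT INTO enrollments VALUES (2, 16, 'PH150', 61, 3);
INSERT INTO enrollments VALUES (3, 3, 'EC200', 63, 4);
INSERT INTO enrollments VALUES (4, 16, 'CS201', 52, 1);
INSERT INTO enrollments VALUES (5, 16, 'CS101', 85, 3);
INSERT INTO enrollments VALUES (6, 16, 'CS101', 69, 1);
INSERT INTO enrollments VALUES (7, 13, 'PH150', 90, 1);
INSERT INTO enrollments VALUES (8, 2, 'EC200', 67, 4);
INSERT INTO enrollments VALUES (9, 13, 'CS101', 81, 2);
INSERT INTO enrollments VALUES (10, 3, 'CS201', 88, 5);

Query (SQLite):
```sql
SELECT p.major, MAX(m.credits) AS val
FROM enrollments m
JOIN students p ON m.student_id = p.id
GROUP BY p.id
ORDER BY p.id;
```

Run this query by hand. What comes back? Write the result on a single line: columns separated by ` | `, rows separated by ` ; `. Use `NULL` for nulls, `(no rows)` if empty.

History | 4 ; History | 5 ; Art | 2 ; Art | 5 ; Philosophy | 3

Join each enrollments row to its students via student_id.
Group joined rows by students.id; compute MAX(m.credits) per group.
  2: ids {8} → MAX(m.credits)=4
  3: ids {3, 10} → MAX(m.credits)=5
  13: ids {7, 9} → MAX(m.credits)=2
  15: ids {1} → MAX(m.credits)=5
  16: ids {2, 4, 5, 6} → MAX(m.credits)=3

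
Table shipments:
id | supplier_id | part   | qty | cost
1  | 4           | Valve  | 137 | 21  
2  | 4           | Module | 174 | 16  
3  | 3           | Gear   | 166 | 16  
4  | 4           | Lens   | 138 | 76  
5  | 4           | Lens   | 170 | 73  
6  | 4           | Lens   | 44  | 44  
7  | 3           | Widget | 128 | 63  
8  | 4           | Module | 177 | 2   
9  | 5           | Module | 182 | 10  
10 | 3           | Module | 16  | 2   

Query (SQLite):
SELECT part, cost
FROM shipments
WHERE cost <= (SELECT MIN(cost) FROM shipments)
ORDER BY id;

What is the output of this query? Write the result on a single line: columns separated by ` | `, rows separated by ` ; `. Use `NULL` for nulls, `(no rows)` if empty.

Module | 2 ; Module | 2

Scalar subquery: MIN(cost) over all shipments rows = 2.
Keep rows where cost <= that value.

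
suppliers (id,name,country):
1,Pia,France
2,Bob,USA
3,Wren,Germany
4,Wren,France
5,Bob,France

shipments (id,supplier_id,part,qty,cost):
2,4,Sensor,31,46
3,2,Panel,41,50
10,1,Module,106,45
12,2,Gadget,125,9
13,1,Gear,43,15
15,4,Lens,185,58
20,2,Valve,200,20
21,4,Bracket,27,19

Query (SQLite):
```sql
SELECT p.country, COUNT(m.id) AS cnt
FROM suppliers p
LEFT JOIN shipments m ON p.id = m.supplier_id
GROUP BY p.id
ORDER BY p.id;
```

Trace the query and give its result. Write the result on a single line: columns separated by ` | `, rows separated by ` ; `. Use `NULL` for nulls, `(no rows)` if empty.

France | 2 ; USA | 3 ; Germany | 0 ; France | 3 ; France | 0

LEFT JOIN keeps every suppliers row; unmatched ones get NULL for shipments columns.
Group by suppliers.id and compute COUNT(m.id). COUNT(col) of an all-NULL group is 0.
  1: ids {10, 13} → COUNT(m.id)=2
  2: ids {3, 12, 20} → COUNT(m.id)=3
  3: ids {—} → COUNT(m.id)=0
  4: ids {2, 15, 21} → COUNT(m.id)=3
  5: ids {—} → COUNT(m.id)=0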